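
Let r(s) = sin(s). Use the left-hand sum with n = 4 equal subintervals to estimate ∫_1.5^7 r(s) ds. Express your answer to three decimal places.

-0.338

Δs = (7 − 1.5)/4 = 1.375.
Left endpoints: 1.5, 2.875, 4.25, 5.625.
r(1.5) ≈ 0.997, r(2.875) ≈ 0.263, r(4.25) ≈ -0.895, r(5.625) ≈ -0.612.
Sum = Δs · [r(1.5) + r(2.875) + r(4.25) + r(5.625)].
Sum ≈ -0.338.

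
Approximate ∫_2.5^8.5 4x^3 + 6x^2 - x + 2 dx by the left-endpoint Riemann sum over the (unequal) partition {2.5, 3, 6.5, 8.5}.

Subinterval widths: 0.5, 3.5, 2.
Left endpoints: 2.5, 3, 6.5.
f(2.5) = 99.5, f(3) = 161, f(6.5) = 1347.5.
Sum = Σ Δx_i · f(x_i).
Sum = 3308.25.

3308.25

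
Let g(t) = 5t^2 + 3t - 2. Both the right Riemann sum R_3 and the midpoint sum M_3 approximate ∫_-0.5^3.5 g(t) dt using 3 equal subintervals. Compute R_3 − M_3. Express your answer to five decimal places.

R_3 ≈ 135.5925926.
M_3 ≈ 78.7037037.
R_3 − M_3 ≈ 56.88889.

56.88889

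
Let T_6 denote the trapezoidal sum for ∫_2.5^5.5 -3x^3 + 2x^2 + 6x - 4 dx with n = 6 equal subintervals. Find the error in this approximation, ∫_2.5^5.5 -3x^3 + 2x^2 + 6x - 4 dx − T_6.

4.25

Exact integral: ∫_2.5^5.5 f(x) dx = -496.5.
T_6 = -500.75.
Error = -496.5 − (-500.75) = 4.25.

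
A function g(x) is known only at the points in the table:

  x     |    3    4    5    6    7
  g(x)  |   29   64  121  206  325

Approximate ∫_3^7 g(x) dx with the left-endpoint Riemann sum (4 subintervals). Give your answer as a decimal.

Δx = 1.
Sum = 1·[29 + 64 + 121 + 206] = 420.

420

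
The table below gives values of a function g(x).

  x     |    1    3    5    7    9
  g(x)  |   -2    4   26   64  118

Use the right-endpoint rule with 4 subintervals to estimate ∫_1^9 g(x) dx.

Δx = 2.
Sum = 2·[4 + 26 + 64 + 118] = 424.

424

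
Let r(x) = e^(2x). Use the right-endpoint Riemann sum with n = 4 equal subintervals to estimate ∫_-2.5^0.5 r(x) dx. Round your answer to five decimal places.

Δx = (0.5 − (-2.5))/4 = 0.75.
Right endpoints: -1.75, -1, -0.25, 0.5.
r(-1.75) ≈ 0.03020, r(-1) ≈ 0.13534, r(-0.25) ≈ 0.60653, r(0.5) ≈ 2.71828.
Sum = Δx · [r(-1.75) + r(-1) + r(-0.25) + r(0.5)].
Sum ≈ 2.61776.

2.61776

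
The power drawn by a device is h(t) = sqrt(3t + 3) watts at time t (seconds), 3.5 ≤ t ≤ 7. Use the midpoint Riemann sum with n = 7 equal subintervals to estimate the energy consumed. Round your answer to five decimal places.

Δt = (7 − 3.5)/7 = 0.5.
Midpoints: 3.75, 4.25, 4.75, 5.25, 5.75, 6.25, 6.75.
h(3.75) ≈ 3.77492, h(4.25) ≈ 3.96863, h(4.75) ≈ 4.15331, h(5.25) ≈ 4.33013, h(5.75) ≈ 4.50000, h(6.25) ≈ 4.66369, h(6.75) ≈ 4.82183.
Sum = Δt · [h(3.75) + h(4.25) + h(4.75) + ...].
Sum ≈ 15.10625.

15.10625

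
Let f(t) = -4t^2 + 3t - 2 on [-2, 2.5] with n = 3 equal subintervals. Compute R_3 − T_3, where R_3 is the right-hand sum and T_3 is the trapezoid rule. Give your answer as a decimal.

R_3 = -40.5.
T_3 = -43.875.
R_3 − T_3 = 3.375.

3.375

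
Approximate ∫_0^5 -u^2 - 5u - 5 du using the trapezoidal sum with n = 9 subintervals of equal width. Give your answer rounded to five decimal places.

Δu = (5 − 0)/9 = 5/9.
f(0) = -5, f(5/9) = -655/81, f(10/9) = -955/81, f(5/3) = -145/9, f(20/9) = -1705/81, f(25/9) = -2155/81, f(10/3) = -295/9, f(35/9) = -3205/81, f(40/9) = -3805/81, f(5) = -55.
T_9 = (Δu/2)·[f(u_0) + 2f(u_1) + ... + 2f(u_{8}) + f(u_9)].
Sum ≈ -129.42387.

-129.42387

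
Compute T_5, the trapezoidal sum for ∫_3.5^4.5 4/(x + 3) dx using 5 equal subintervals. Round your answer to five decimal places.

Δx = (4.5 − 3.5)/5 = 0.2.
f(3.5) = 8/13, f(3.7) = 40/67, f(3.9) = 40/69, f(4.1) = 40/71, f(4.3) = 40/73, f(4.5) = 8/15.
T_5 = (Δx/2)·[f(x_0) + 2f(x_1) + ... + 2f(x_{4}) + f(x_5)].
Sum ≈ 0.57248.

0.57248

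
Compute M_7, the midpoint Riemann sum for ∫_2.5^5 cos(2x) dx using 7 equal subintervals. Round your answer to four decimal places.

Δx = (5 − 2.5)/7 = 5/14.
Midpoints: 75/28, 85/28, 95/28, 3.75, 115/28, 125/28, 135/28.
f(75/28) ≈ 0.6010, f(85/28) ≈ 0.9777, f(95/28) ≈ 0.8764, f(3.75) ≈ 0.3466, f(115/28) ≈ -0.3526, f(125/28) ≈ -0.8794, f(135/28) ≈ -0.9763.
Sum = Δx · [f(75/28) + f(85/28) + f(95/28) + ...].
Sum ≈ 0.2119.

0.2119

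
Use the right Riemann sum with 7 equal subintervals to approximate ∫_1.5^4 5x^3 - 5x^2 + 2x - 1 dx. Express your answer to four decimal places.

268.5523

Δx = (4 − 1.5)/7 = 5/14.
Right endpoints: 13/7, 31/14, 18/7, 41/14, 23/7, 51/14, 4.
f(13/7) = 6001/343, f(31/14) = 91093/2744, f(18/7) = 19241/343, f(41/14) = 240263/2744, f(23/7) = 44231/343, f(51/14) = 498433/2744, f(4) = 247.
Sum = Δx · [f(13/7) + f(31/14) + f(18/7) + ...].
Sum ≈ 268.5523.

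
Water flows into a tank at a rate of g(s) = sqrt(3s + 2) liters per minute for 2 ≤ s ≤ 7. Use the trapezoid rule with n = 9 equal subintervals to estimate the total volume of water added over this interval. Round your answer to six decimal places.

19.478124

Δs = (7 − 2)/9 = 5/9.
g(2) ≈ 2.828427, g(23/9) ≈ 3.109126, g(28/9) ≈ 3.366502, g(11/3) ≈ 3.605551, g(38/9) ≈ 3.829708, g(43/9) ≈ 4.041452, g(16/3) ≈ 4.242641, g(53/9) ≈ 4.434712, g(58/9) ≈ 4.618802, g(7) ≈ 4.795832.
T_9 = (Δs/2)·[g(s_0) + 2g(s_1) + ... + 2g(s_{8}) + g(s_9)].
Sum ≈ 19.478124.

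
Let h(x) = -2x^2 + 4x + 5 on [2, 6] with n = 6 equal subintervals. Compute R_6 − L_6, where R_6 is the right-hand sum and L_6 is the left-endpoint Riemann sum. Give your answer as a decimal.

-32

R_6 ≈ -71.2592593.
L_6 ≈ -39.2592593.
R_6 − L_6 = -32.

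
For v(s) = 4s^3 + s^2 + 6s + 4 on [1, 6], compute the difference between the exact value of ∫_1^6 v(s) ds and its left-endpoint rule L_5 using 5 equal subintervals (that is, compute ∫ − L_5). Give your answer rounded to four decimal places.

426.6667

Exact integral: ∫_1^6 v(s) ds ≈ 1491.666667.
L_5 = 1065.
Error ≈ 1491.666667 − 1065 ≈ 426.6667.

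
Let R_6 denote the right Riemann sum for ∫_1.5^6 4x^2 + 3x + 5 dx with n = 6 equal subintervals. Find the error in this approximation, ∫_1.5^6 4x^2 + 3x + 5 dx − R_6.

Exact integral: ∫_1.5^6 f(x) dx = 356.625.
R_6 = 414.
Error = 356.625 − 414 = -57.375.

-57.375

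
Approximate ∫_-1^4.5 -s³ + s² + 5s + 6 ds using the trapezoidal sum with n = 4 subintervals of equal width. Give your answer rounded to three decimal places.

2.202

Δs = (4.5 − (-1))/4 = 1.375.
f(-1) = 3, f(0.375) = 4077/512, f(1.75) = 12.453125, f(3.125) = 447/512, f(4.5) = -42.375.
T_4 = (Δs/2)·[f(s_0) + 2f(s_1) + 2f(s_2) + 2f(s_3) + f(s_4)].
Sum ≈ 2.202.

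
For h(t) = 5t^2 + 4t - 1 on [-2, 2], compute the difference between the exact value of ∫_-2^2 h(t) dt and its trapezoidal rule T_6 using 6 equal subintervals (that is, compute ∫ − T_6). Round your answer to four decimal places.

Exact integral: ∫_-2^2 h(t) dt ≈ 22.666667.
T_6 ≈ 24.148148.
Error ≈ 22.666667 − 24.148148 ≈ -1.4815.

-1.4815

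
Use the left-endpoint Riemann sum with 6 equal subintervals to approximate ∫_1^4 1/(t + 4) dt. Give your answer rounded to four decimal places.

0.4893

Δt = (4 − 1)/6 = 0.5.
Left endpoints: 1, 1.5, 2, 2.5, 3, 3.5.
f(1) = 0.2, f(1.5) = 2/11, f(2) = 1/6, f(2.5) = 2/13, f(3) = 1/7, f(3.5) = 2/15.
Sum = Δt · [f(1) + f(1.5) + f(2) + ...].
Sum ≈ 0.4893.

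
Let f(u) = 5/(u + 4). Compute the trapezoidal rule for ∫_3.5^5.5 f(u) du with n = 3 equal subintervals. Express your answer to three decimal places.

Δu = (5.5 − 3.5)/3 = 2/3.
f(3.5) = 2/3, f(25/6) = 30/49, f(29/6) = 30/53, f(5.5) = 10/19.
T_3 = (Δu/2)·[f(u_0) + 2f(u_1) + 2f(u_2) + f(u_3)].
Sum ≈ 1.183.

1.183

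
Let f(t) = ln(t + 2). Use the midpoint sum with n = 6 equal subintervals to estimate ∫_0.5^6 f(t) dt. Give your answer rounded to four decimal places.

8.8543

Δt = (6 − 0.5)/6 = 11/12.
Midpoints: 23/24, 1.875, 67/24, 89/24, 4.625, 133/24.
f(23/24) ≈ 1.0846, f(1.875) ≈ 1.3545, f(67/24) ≈ 1.5669, f(89/24) ≈ 1.7419, f(4.625) ≈ 1.8909, f(133/24) ≈ 2.0204.
Sum = Δt · [f(23/24) + f(1.875) + f(67/24) + ...].
Sum ≈ 8.8543.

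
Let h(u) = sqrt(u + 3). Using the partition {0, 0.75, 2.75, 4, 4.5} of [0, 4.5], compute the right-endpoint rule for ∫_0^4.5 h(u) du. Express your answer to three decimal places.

Subinterval widths: 0.75, 2, 1.25, 0.5.
Right endpoints: 0.75, 2.75, 4, 4.5.
h(0.75) ≈ 1.936, h(2.75) ≈ 2.398, h(4) ≈ 2.646, h(4.5) ≈ 2.739.
Sum = Σ Δu_i · h(u_i).
Sum ≈ 10.925.

10.925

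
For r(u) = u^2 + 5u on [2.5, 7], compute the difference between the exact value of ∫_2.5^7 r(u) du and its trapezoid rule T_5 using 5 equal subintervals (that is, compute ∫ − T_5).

-0.6075

Exact integral: ∫_2.5^7 r(u) du = 216.
T_5 = 216.6075.
Error = 216 − 216.6075 = -0.6075.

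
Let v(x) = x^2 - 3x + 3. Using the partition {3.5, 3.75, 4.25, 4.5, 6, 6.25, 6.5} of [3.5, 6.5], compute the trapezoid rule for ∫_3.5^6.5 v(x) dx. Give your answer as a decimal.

41.84375

Subinterval widths: 0.25, 0.5, 0.25, 1.5, 0.25, 0.25.
v(3.5) = 4.75, v(3.75) = 5.8125, v(4.25) = 8.3125, v(4.5) = 9.75, v(6) = 21, v(6.25) = 23.3125, v(6.5) = 25.75.
On each subinterval the trapezoid contributes (Δx_i/2)·[v(x_{i-1}) + v(x_i)].
Sum = 41.84375.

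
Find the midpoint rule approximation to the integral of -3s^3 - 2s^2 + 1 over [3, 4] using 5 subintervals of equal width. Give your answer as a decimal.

Δs = (4 − 3)/5 = 0.2.
Midpoints: 3.1, 3.3, 3.5, 3.7, 3.9.
f(3.1) = -107.593, f(3.3) = -128.591, f(3.5) = -152.125, f(3.7) = -178.339, f(3.9) = -207.377.
Sum = Δs · [f(3.1) + f(3.3) + f(3.5) + f(3.7) + f(3.9)].
Sum = -154.805.

-154.805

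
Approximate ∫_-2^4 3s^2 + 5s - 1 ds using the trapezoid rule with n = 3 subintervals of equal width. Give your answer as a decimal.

108

Δs = (4 − (-2))/3 = 2.
f(-2) = 1, f(0) = -1, f(2) = 21, f(4) = 67.
T_3 = (Δs/2)·[f(s_0) + 2f(s_1) + 2f(s_2) + f(s_3)].
Sum = 108.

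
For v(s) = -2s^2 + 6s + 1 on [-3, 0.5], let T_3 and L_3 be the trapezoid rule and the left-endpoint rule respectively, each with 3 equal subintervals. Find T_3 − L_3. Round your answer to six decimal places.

22.458333

T_3 ≈ -42.42129630.
L_3 ≈ -64.87962963.
T_3 − L_3 ≈ 22.458333.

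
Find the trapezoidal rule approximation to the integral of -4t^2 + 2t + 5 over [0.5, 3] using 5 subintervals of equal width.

Δt = (3 − 0.5)/5 = 0.5.
f(0.5) = 5, f(1) = 3, f(1.5) = -1, f(2) = -7, f(2.5) = -15, f(3) = -25.
T_5 = (Δt/2)·[f(t_0) + 2f(t_1) + ... + 2f(t_{4}) + f(t_5)].
Sum = -15.

-15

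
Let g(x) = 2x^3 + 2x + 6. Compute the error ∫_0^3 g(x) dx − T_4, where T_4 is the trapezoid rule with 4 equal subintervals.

-2.53125

Exact integral: ∫_0^3 g(x) dx = 67.5.
T_4 = 70.03125.
Error = 67.5 − 70.03125 = -2.53125.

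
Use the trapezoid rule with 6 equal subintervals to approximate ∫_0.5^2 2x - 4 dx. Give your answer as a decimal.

-2.25

Δx = (2 − 0.5)/6 = 0.25.
f(0.5) = -3, f(0.75) = -2.5, f(1) = -2, f(1.25) = -1.5, f(1.5) = -1, f(1.75) = -0.5, f(2) = 0.
T_6 = (Δx/2)·[f(x_0) + 2f(x_1) + ... + 2f(x_{5}) + f(x_6)].
Sum = -2.25.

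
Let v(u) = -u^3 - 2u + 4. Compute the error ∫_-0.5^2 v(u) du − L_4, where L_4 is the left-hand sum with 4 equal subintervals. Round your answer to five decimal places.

Exact integral: ∫_-0.5^2 v(u) du = 2.265625.
L_4 ≈ 6.0009766.
Error ≈ 2.265625 − 6.0009766 ≈ -3.73535.

-3.73535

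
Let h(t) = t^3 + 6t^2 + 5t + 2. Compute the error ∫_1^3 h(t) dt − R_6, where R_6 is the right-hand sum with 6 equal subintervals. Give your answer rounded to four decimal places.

-14.4444

Exact integral: ∫_1^3 h(t) dt = 96.
R_6 ≈ 110.444444.
Error ≈ 96 − 110.444444 ≈ -14.4444.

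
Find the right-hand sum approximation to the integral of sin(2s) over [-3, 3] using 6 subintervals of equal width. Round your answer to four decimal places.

-0.2794

Δs = (3 − (-3))/6 = 1.
Right endpoints: -2, -1, 0, 1, 2, 3.
f(-2) ≈ 0.7568, f(-1) ≈ -0.9093, f(0) ≈ 0.0000, f(1) ≈ 0.9093, f(2) ≈ -0.7568, f(3) ≈ -0.2794.
Sum = Δs · [f(-2) + f(-1) + f(0) + ...].
Sum ≈ -0.2794.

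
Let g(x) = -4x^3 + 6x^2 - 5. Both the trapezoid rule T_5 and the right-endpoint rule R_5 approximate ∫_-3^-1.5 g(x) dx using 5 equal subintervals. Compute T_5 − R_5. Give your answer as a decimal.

T_5 = 116.43.
R_5 = 96.18.
T_5 − R_5 = 20.25.

20.25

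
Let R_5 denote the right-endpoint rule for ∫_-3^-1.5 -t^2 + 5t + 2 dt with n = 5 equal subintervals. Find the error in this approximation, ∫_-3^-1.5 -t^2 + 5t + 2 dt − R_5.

Exact integral: ∫_-3^-1.5 f(t) dt = -21.75.
R_5 = -19.635.
Error = -21.75 − (-19.635) = -2.115.

-2.115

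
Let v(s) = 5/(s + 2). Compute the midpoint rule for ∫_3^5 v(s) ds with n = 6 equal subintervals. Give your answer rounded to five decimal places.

Δs = (5 − 3)/6 = 1/3.
Midpoints: 19/6, 3.5, 23/6, 25/6, 4.5, 29/6.
v(19/6) = 30/31, v(3.5) = 10/11, v(23/6) = 6/7, v(25/6) = 30/37, v(4.5) = 10/13, v(29/6) = 30/41.
Sum = Δs · [v(19/6) + v(3.5) + v(23/6) + ...].
Sum ≈ 1.68191.

1.68191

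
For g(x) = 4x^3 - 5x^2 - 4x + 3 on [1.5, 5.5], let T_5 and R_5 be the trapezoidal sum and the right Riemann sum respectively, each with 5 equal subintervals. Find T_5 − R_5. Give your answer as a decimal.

-198.4

T_5 = 610.12.
R_5 = 808.52.
T_5 − R_5 = -198.4.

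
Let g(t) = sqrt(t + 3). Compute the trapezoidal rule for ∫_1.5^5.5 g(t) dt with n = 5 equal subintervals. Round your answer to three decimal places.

10.154

Δt = (5.5 − 1.5)/5 = 0.8.
g(1.5) ≈ 2.121, g(2.3) ≈ 2.302, g(3.1) ≈ 2.470, g(3.9) ≈ 2.627, g(4.7) ≈ 2.775, g(5.5) ≈ 2.915.
T_5 = (Δt/2)·[g(t_0) + 2g(t_1) + ... + 2g(t_{4}) + g(t_5)].
Sum ≈ 10.154.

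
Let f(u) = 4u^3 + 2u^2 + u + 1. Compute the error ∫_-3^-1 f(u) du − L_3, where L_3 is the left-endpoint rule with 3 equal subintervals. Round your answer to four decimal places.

Exact integral: ∫_-3^-1 f(u) du ≈ -64.666667.
L_3 ≈ -97.925926.
Error ≈ -64.666667 − (-97.925926) ≈ 33.2593.

33.2593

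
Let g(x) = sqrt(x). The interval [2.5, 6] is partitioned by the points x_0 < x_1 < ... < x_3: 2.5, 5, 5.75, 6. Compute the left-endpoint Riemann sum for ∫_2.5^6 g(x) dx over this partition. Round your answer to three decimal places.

6.229

Subinterval widths: 2.5, 0.75, 0.25.
Left endpoints: 2.5, 5, 5.75.
g(2.5) ≈ 1.581, g(5) ≈ 2.236, g(5.75) ≈ 2.398.
Sum = Σ Δx_i · g(x_i).
Sum ≈ 6.229.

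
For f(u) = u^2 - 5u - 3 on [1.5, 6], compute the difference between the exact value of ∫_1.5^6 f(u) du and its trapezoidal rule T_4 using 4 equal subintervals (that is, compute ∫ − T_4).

Exact integral: ∫_1.5^6 f(u) du = -27.
T_4 = -26.05078125.
Error = -27 − (-26.05078125) = -0.94921875.

-0.94921875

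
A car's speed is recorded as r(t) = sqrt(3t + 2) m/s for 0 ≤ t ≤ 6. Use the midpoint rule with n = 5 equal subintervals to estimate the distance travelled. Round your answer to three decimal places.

19.288

Δt = (6 − 0)/5 = 1.2.
Midpoints: 0.6, 1.8, 3, 4.2, 5.4.
r(0.6) ≈ 1.949, r(1.8) ≈ 2.720, r(3) ≈ 3.317, r(4.2) ≈ 3.821, r(5.4) ≈ 4.266.
Sum = Δt · [r(0.6) + r(1.8) + r(3) + r(4.2) + r(5.4)].
Sum ≈ 19.288.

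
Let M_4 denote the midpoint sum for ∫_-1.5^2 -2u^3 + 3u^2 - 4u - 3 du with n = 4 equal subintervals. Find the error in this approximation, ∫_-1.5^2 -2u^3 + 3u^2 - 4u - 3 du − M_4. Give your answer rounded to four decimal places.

Exact integral: ∫_-1.5^2 f(u) du = -8.09375.
M_4 ≈ -8.428711.
Error ≈ -8.09375 − (-8.428711) ≈ 0.3350.

0.3350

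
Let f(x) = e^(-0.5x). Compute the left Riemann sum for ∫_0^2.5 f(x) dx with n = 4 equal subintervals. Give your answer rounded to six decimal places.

1.661552

Δx = (2.5 − 0)/4 = 0.625.
Left endpoints: 0, 0.625, 1.25, 1.875.
f(0) ≈ 1.000000, f(0.625) ≈ 0.731616, f(1.25) ≈ 0.535261, f(1.875) ≈ 0.391606.
Sum = Δx · [f(0) + f(0.625) + f(1.25) + f(1.875)].
Sum ≈ 1.661552.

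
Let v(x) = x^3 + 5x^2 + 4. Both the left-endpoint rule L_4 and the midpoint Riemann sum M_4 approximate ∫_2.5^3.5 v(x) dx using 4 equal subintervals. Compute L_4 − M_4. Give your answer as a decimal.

L_4 = 70.15625.
M_4 = 77.09375.
L_4 − M_4 = -6.9375.

-6.9375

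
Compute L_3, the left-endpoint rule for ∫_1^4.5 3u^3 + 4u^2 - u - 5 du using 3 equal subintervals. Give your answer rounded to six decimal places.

Δu = (4.5 − 1)/3 = 7/6.
Left endpoints: 1, 13/6, 10/3.
f(1) = 1, f(13/6) = 42.125, f(10/3) = 1325/9.
Sum = Δu · [f(1) + f(13/6) + f(10/3)].
Sum ≈ 222.071759.

222.071759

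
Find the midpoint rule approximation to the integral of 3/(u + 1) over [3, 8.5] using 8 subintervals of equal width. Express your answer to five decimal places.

Δu = (8.5 − 3)/8 = 0.6875.
Midpoints: 3.34375, 4.03125, 4.71875, 5.40625, 6.09375, 6.78125, 7.46875, 8.15625.
f(3.34375) = 96/139, f(4.03125) = 96/161, f(4.71875) = 32/61, f(5.40625) = 96/205, f(6.09375) = 96/227, f(6.78125) = 32/83, f(7.46875) = 96/271, f(8.15625) = 96/293.
Sum = Δu · [f(3.34375) + f(4.03125) + f(4.71875) + ...].
Sum ≈ 2.59197.

2.59197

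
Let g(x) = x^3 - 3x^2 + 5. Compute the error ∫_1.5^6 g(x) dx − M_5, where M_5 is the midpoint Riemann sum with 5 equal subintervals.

2.5059375

Exact integral: ∫_1.5^6 g(x) dx = 132.609375.
M_5 = 130.1034375.
Error = 132.609375 − 130.1034375 = 2.5059375.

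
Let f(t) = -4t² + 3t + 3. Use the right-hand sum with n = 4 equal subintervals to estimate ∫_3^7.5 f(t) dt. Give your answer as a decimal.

Δt = (7.5 − 3)/4 = 1.125.
Right endpoints: 4.125, 5.25, 6.375, 7.5.
f(4.125) = -52.6875, f(5.25) = -91.5, f(6.375) = -140.4375, f(7.5) = -199.5.
Sum = Δt · [f(4.125) + f(5.25) + f(6.375) + f(7.5)].
Sum = -544.640625.

-544.640625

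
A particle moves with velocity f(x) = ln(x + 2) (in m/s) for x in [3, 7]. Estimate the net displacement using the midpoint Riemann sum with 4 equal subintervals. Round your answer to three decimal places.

Δx = (7 − 3)/4 = 1.
Midpoints: 3.5, 4.5, 5.5, 6.5.
f(3.5) ≈ 1.705, f(4.5) ≈ 1.872, f(5.5) ≈ 2.015, f(6.5) ≈ 2.140.
Sum = Δx · [f(3.5) + f(4.5) + f(5.5) + f(6.5)].
Sum ≈ 7.732.

7.732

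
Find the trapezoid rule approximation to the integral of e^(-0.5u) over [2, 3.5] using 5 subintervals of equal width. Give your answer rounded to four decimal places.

Δu = (3.5 − 2)/5 = 0.3.
f(2) ≈ 0.3679, f(2.3) ≈ 0.3166, f(2.6) ≈ 0.2725, f(2.9) ≈ 0.2346, f(3.2) ≈ 0.2019, f(3.5) ≈ 0.1738.
T_5 = (Δu/2)·[f(u_0) + 2f(u_1) + ... + 2f(u_{4}) + f(u_5)].
Sum ≈ 0.3889.

0.3889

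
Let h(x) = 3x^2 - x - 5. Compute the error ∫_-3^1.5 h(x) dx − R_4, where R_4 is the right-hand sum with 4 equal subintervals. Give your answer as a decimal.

11.07421875

Exact integral: ∫_-3^1.5 h(x) dx = 11.25.
R_4 = 0.17578125.
Error = 11.25 − 0.17578125 = 11.07421875.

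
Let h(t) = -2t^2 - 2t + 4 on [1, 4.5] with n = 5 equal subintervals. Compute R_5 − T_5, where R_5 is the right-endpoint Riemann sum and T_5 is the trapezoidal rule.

R_5 = -81.83.
T_5 = -65.905.
R_5 − T_5 = -15.925.

-15.925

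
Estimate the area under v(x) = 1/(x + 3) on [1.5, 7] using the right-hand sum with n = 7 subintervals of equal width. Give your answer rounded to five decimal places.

0.75251

Δx = (7 − 1.5)/7 = 11/14.
Right endpoints: 16/7, 43/14, 27/7, 65/14, 38/7, 87/14, 7.
v(16/7) = 7/37, v(43/14) = 14/85, v(27/7) = 7/48, v(65/14) = 14/107, v(38/7) = 7/59, v(87/14) = 14/129, v(7) = 0.1.
Sum = Δx · [v(16/7) + v(43/14) + v(27/7) + ...].
Sum ≈ 0.75251.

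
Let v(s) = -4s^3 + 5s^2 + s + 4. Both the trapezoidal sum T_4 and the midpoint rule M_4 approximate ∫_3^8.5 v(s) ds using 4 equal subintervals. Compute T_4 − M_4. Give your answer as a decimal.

-166.375

T_4 = -4217.8125.
M_4 = -4051.4375.
T_4 − M_4 = -166.375.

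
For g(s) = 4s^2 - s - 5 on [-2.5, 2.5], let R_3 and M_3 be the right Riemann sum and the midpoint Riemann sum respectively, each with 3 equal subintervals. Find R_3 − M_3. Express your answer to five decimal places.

9.72222

R_3 ≈ 21.7592593.
M_3 ≈ 12.0370370.
R_3 − M_3 ≈ 9.72222.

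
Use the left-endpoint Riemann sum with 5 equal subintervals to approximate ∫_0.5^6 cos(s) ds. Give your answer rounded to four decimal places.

Δs = (6 − 0.5)/5 = 1.1.
Left endpoints: 0.5, 1.6, 2.7, 3.8, 4.9.
f(0.5) ≈ 0.8776, f(1.6) ≈ -0.0292, f(2.7) ≈ -0.9041, f(3.8) ≈ -0.7910, f(4.9) ≈ 0.1865.
Sum = Δs · [f(0.5) + f(1.6) + f(2.7) + f(3.8) + f(4.9)].
Sum ≈ -0.7262.

-0.7262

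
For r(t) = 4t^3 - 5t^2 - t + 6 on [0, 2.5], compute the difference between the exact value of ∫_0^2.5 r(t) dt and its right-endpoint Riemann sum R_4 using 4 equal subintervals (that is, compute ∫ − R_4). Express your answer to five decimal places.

-10.61198

Exact integral: ∫_0^2.5 r(t) dt ≈ 24.8958333.
R_4 = 35.5078125.
Error ≈ 24.8958333 − 35.5078125 ≈ -10.61198.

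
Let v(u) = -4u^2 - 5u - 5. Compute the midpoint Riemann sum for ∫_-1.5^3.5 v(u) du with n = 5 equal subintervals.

Δu = (3.5 − (-1.5))/5 = 1.
Midpoints: -1, 0, 1, 2, 3.
v(-1) = -4, v(0) = -5, v(1) = -14, v(2) = -31, v(3) = -56.
Sum = Δu · [v(-1) + v(0) + v(1) + v(2) + v(3)].
Sum = -110.

-110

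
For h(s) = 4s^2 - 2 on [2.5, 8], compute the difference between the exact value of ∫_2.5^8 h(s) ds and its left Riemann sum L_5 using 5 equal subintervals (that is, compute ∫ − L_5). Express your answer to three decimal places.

Exact integral: ∫_2.5^8 h(s) ds ≈ 650.83333.
L_5 = 528.22.
Error ≈ 650.83333 − 528.22 ≈ 122.613.

122.613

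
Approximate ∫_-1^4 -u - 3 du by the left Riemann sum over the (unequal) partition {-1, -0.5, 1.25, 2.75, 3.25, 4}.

Subinterval widths: 0.5, 1.75, 1.5, 0.5, 0.75.
Left endpoints: -1, -0.5, 1.25, 2.75, 3.25.
f(-1) = -2, f(-0.5) = -2.5, f(1.25) = -4.25, f(2.75) = -5.75, f(3.25) = -6.25.
Sum = Σ Δu_i · f(u_i).
Sum = -19.3125.

-19.3125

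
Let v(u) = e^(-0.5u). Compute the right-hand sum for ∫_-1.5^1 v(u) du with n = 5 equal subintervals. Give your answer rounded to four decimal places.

Δu = (1 − (-1.5))/5 = 0.5.
Right endpoints: -1, -0.5, 0, 0.5, 1.
v(-1) ≈ 1.6487, v(-0.5) ≈ 1.2840, v(0) ≈ 1.0000, v(0.5) ≈ 0.7788, v(1) ≈ 0.6065.
Sum = Δu · [v(-1) + v(-0.5) + v(0) + v(0.5) + v(1)].
Sum ≈ 2.6590.

2.6590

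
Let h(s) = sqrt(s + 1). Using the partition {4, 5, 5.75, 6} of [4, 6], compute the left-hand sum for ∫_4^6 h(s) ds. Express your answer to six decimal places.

Subinterval widths: 1, 0.75, 0.25.
Left endpoints: 4, 5, 5.75.
h(4) ≈ 2.236068, h(5) ≈ 2.449490, h(5.75) ≈ 2.598076.
Sum = Σ Δs_i · h(s_i).
Sum ≈ 4.722704.

4.722704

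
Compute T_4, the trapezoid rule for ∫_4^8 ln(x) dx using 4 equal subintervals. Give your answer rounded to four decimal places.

Δx = (8 − 4)/4 = 1.
f(4) ≈ 1.3863, f(5) ≈ 1.6094, f(6) ≈ 1.7918, f(7) ≈ 1.9459, f(8) ≈ 2.0794.
T_4 = (Δx/2)·[f(x_0) + 2f(x_1) + 2f(x_2) + 2f(x_3) + f(x_4)].
Sum ≈ 7.0800.

7.0800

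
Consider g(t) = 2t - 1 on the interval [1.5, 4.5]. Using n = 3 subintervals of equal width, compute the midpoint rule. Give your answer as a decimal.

Δt = (4.5 − 1.5)/3 = 1.
Midpoints: 2, 3, 4.
g(2) = 3, g(3) = 5, g(4) = 7.
Sum = Δt · [g(2) + g(3) + g(4)].
Sum = 15.

15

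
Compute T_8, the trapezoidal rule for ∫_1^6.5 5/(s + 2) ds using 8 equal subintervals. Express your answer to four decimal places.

Δs = (6.5 − 1)/8 = 0.6875.
f(1) = 5/3, f(1.6875) = 80/59, f(2.375) = 8/7, f(3.0625) = 80/81, f(3.75) = 20/23, f(4.4375) = 80/103, f(5.125) = 40/57, f(5.8125) = 0.64, f(6.5) = 10/17.
T_8 = (Δs/2)·[f(s_0) + 2f(s_1) + ... + 2f(s_{7}) + f(s_8)].
Sum ≈ 5.2263.

5.2263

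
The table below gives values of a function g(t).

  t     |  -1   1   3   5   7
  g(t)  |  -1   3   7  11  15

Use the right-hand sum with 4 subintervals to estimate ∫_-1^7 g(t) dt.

72

Δt = 2.
Sum = 2·[3 + 7 + 11 + 15] = 72.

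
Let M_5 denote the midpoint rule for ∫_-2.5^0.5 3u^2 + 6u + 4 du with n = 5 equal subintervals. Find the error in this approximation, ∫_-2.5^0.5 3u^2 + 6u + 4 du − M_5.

0.27

Exact integral: ∫_-2.5^0.5 f(u) du = 9.75.
M_5 = 9.48.
Error = 9.75 − 9.48 = 0.27.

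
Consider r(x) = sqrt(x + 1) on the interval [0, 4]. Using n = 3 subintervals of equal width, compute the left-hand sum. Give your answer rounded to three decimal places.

Δx = (4 − 0)/3 = 4/3.
Left endpoints: 0, 4/3, 8/3.
r(0) ≈ 1.000, r(4/3) ≈ 1.528, r(8/3) ≈ 1.915.
Sum = Δx · [r(0) + r(4/3) + r(8/3)].
Sum ≈ 5.923.

5.923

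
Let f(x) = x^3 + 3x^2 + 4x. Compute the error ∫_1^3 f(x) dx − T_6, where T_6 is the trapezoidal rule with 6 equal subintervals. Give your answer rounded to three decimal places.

Exact integral: ∫_1^3 f(x) dx = 62.
T_6 ≈ 62.33333.
Error ≈ 62 − 62.33333 ≈ -0.333.

-0.333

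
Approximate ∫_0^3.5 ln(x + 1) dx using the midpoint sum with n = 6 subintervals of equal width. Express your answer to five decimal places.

Δx = (3.5 − 0)/6 = 7/12.
Midpoints: 7/24, 0.875, 35/24, 49/24, 2.625, 77/24.
f(7/24) ≈ 0.25593, f(0.875) ≈ 0.62861, f(35/24) ≈ 0.89948, f(49/24) ≈ 1.11241, f(2.625) ≈ 1.28785, f(77/24) ≈ 1.43707.
Sum = Δx · [f(7/24) + f(0.875) + f(35/24) + ...].
Sum ≈ 3.27912.

3.27912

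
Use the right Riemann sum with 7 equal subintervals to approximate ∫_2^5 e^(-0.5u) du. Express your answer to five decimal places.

Δu = (5 − 2)/7 = 3/7.
Right endpoints: 17/7, 20/7, 23/7, 26/7, 29/7, 32/7, 5.
f(17/7) ≈ 0.29692, f(20/7) ≈ 0.23965, f(23/7) ≈ 0.19343, f(26/7) ≈ 0.15612, f(29/7) ≈ 0.12601, f(32/7) ≈ 0.10170, f(5) ≈ 0.08208.
Sum = Δu · [f(17/7) + f(20/7) + f(23/7) + ...].
Sum ≈ 0.51253.

0.51253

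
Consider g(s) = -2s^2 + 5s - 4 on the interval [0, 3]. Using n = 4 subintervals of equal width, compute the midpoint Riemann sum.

-7.21875

Δs = (3 − 0)/4 = 0.75.
Midpoints: 0.375, 1.125, 1.875, 2.625.
g(0.375) = -2.40625, g(1.125) = -0.90625, g(1.875) = -1.65625, g(2.625) = -4.65625.
Sum = Δs · [g(0.375) + g(1.125) + g(1.875) + g(2.625)].
Sum = -7.21875.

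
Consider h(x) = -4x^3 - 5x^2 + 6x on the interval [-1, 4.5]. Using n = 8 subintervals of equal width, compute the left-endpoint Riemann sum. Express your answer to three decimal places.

-367.705

Δx = (4.5 − (-1))/8 = 0.6875.
Left endpoints: -1, -0.3125, 0.375, 1.0625, 1.75, 2.4375, 3.125, 3.8125.
h(-1) = -7, h(-0.3125) = -2295/1024, h(0.375) = 1.3359375, h(1.0625) = -4165/1024, h(1.75) = -26.25, h(2.4375) = -74763/1024, h(3.125) = -152.1484375, h(3.8125) = -277977/1024.
Sum = Δx · [h(-1) + h(-0.3125) + h(0.375) + ...].
Sum ≈ -367.705.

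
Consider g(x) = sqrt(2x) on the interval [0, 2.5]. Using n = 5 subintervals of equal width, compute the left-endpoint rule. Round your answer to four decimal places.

3.0731

Δx = (2.5 − 0)/5 = 0.5.
Left endpoints: 0, 0.5, 1, 1.5, 2.
g(0) ≈ 0.0000, g(0.5) ≈ 1.0000, g(1) ≈ 1.4142, g(1.5) ≈ 1.7321, g(2) ≈ 2.0000.
Sum = Δx · [g(0) + g(0.5) + g(1) + g(1.5) + g(2)].
Sum ≈ 3.0731.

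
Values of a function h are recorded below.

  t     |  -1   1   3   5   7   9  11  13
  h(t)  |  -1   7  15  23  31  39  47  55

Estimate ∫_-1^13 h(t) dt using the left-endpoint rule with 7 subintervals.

322

Δt = 2.
Sum = 2·[(-1) + 7 + 15 + 23 + 31 + 39 + 47] = 322.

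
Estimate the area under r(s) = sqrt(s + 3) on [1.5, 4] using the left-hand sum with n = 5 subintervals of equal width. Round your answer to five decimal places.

5.85080

Δs = (4 − 1.5)/5 = 0.5.
Left endpoints: 1.5, 2, 2.5, 3, 3.5.
r(1.5) ≈ 2.12132, r(2) ≈ 2.23607, r(2.5) ≈ 2.34521, r(3) ≈ 2.44949, r(3.5) ≈ 2.54951.
Sum = Δs · [r(1.5) + r(2) + r(2.5) + r(3) + r(3.5)].
Sum ≈ 5.85080.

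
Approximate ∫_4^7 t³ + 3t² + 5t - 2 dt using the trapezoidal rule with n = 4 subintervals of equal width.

Δt = (7 − 4)/4 = 0.75.
f(4) = 130, f(4.75) = 196.609375, f(5.5) = 282.625, f(6.25) = 390.578125, f(7) = 523.
T_4 = (Δt/2)·[f(t_0) + 2f(t_1) + 2f(t_2) + 2f(t_3) + f(t_4)].
Sum = 897.234375.

897.234375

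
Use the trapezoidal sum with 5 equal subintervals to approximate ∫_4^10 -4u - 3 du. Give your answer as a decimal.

Δu = (10 − 4)/5 = 1.2.
f(4) = -19, f(5.2) = -23.8, f(6.4) = -28.6, f(7.6) = -33.4, f(8.8) = -38.2, f(10) = -43.
T_5 = (Δu/2)·[f(u_0) + 2f(u_1) + ... + 2f(u_{4}) + f(u_5)].
Sum = -186.

-186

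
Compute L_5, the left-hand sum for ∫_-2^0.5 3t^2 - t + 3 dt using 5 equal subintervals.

21.25

Δt = (0.5 − (-2))/5 = 0.5.
Left endpoints: -2, -1.5, -1, -0.5, 0.
f(-2) = 17, f(-1.5) = 11.25, f(-1) = 7, f(-0.5) = 4.25, f(0) = 3.
Sum = Δt · [f(-2) + f(-1.5) + f(-1) + f(-0.5) + f(0)].
Sum = 21.25.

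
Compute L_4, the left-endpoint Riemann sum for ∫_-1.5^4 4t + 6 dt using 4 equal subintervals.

45.375

Δt = (4 − (-1.5))/4 = 1.375.
Left endpoints: -1.5, -0.125, 1.25, 2.625.
f(-1.5) = 0, f(-0.125) = 5.5, f(1.25) = 11, f(2.625) = 16.5.
Sum = Δt · [f(-1.5) + f(-0.125) + f(1.25) + f(2.625)].
Sum = 45.375.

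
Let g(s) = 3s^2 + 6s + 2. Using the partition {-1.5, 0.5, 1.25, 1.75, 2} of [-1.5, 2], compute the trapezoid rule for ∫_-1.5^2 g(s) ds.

27.90625

Subinterval widths: 2, 0.75, 0.5, 0.25.
g(-1.5) = -0.25, g(0.5) = 5.75, g(1.25) = 14.1875, g(1.75) = 21.6875, g(2) = 26.
On each subinterval the trapezoid contributes (Δs_i/2)·[g(s_{i-1}) + g(s_i)].
Sum = 27.90625.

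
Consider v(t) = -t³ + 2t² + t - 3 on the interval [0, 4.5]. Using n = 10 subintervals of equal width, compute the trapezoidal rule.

Δt = (4.5 − 0)/10 = 0.45.
v(0) = -3, v(0.45) = -2.236125, v(0.9) = -1.209, v(1.35) = -0.465375, v(1.8) = -0.552, v(2.25) = -2.015625, v(2.7) = -5.403, v(3.15) = -11.260875, v(3.6) = -20.136, v(4.05) = -32.575125, v(4.5) = -49.125.
T_10 = (Δt/2)·[v(t_0) + 2v(t_1) + ... + 2v(t_{9}) + v(t_10)].
Sum = -45.86203125.

-45.86203125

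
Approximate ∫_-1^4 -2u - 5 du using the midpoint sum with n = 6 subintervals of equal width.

Δu = (4 − (-1))/6 = 5/6.
Midpoints: -7/12, 0.25, 13/12, 23/12, 2.75, 43/12.
f(-7/12) = -23/6, f(0.25) = -5.5, f(13/12) = -43/6, f(23/12) = -53/6, f(2.75) = -10.5, f(43/12) = -73/6.
Sum = Δu · [f(-7/12) + f(0.25) + f(13/12) + ...].
Sum = -40.

-40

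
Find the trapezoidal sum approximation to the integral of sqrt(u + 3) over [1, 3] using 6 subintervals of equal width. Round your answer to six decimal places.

4.464201

Δu = (3 − 1)/6 = 1/3.
f(1) ≈ 2.000000, f(4/3) ≈ 2.081666, f(5/3) ≈ 2.160247, f(2) ≈ 2.236068, f(7/3) ≈ 2.309401, f(8/3) ≈ 2.380476, f(3) ≈ 2.449490.
T_6 = (Δu/2)·[f(u_0) + 2f(u_1) + ... + 2f(u_{5}) + f(u_6)].
Sum ≈ 4.464201.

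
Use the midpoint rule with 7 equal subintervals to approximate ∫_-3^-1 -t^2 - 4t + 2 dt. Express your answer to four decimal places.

11.3469

Δt = (-1 − (-3))/7 = 2/7.
Midpoints: -20/7, -18/7, -16/7, -2, -12/7, -10/7, -8/7.
f(-20/7) = 258/49, f(-18/7) = 278/49, f(-16/7) = 290/49, f(-2) = 6, f(-12/7) = 290/49, f(-10/7) = 278/49, f(-8/7) = 258/49.
Sum = Δt · [f(-20/7) + f(-18/7) + f(-16/7) + ...].
Sum ≈ 11.3469.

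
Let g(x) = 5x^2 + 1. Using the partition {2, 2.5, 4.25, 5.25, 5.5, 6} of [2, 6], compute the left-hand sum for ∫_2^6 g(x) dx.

Subinterval widths: 0.5, 1.75, 1, 0.25, 0.5.
Left endpoints: 2, 2.5, 4.25, 5.25, 5.5.
g(2) = 21, g(2.5) = 32.25, g(4.25) = 91.3125, g(5.25) = 138.8125, g(5.5) = 152.25.
Sum = Σ Δx_i · g(x_i).
Sum = 269.078125.

269.078125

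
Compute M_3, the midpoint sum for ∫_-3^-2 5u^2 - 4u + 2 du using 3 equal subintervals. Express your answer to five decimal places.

43.62037

Δu = (-2 − (-3))/3 = 1/3.
Midpoints: -17/6, -2.5, -13/6.
f(-17/6) = 1925/36, f(-2.5) = 43.25, f(-13/6) = 1229/36.
Sum = Δu · [f(-17/6) + f(-2.5) + f(-13/6)].
Sum ≈ 43.62037.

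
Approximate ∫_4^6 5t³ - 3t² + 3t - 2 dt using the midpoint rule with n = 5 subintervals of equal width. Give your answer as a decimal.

Δt = (6 − 4)/5 = 0.4.
Midpoints: 4.2, 4.6, 5, 5.4, 5.8.
f(4.2) = 328.12, f(4.6) = 435, f(5) = 563, f(5.4) = 714.04, f(5.8) = 890.04.
Sum = Δt · [f(4.2) + f(4.6) + f(5) + f(5.4) + f(5.8)].
Sum = 1172.08.

1172.08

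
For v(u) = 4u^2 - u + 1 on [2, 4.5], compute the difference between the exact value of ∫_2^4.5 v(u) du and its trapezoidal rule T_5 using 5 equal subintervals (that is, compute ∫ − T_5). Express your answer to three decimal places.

-0.417

Exact integral: ∫_2^4.5 v(u) du ≈ 105.20833.
T_5 = 105.625.
Error ≈ 105.20833 − 105.625 ≈ -0.417.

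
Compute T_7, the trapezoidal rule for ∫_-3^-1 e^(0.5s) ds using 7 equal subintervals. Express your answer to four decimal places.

0.7681

Δs = (-1 − (-3))/7 = 2/7.
f(-3) ≈ 0.2231, f(-19/7) ≈ 0.2574, f(-17/7) ≈ 0.2969, f(-15/7) ≈ 0.3425, f(-13/7) ≈ 0.3951, f(-11/7) ≈ 0.4558, f(-9/7) ≈ 0.5258, f(-1) ≈ 0.6065.
T_7 = (Δs/2)·[f(s_0) + 2f(s_1) + ... + 2f(s_{6}) + f(s_7)].
Sum ≈ 0.7681.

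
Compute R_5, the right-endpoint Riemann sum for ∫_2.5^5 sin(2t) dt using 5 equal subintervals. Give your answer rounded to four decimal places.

0.6175

Δt = (5 − 2.5)/5 = 0.5.
Right endpoints: 3, 3.5, 4, 4.5, 5.
f(3) ≈ -0.2794, f(3.5) ≈ 0.6570, f(4) ≈ 0.9894, f(4.5) ≈ 0.4121, f(5) ≈ -0.5440.
Sum = Δt · [f(3) + f(3.5) + f(4) + f(4.5) + f(5)].
Sum ≈ 0.6175.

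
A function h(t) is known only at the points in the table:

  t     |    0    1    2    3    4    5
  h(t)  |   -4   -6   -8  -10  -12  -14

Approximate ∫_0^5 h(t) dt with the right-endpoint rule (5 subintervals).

Δt = 1.
Sum = 1·[(-6) + (-8) + (-10) + (-12) + (-14)] = -50.

-50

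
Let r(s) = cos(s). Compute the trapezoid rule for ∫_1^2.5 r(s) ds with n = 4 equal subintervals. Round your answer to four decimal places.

Δs = (2.5 − 1)/4 = 0.375.
r(1) ≈ 0.5403, r(1.375) ≈ 0.1945, r(1.75) ≈ -0.1782, r(2.125) ≈ -0.5263, r(2.5) ≈ -0.8011.
T_4 = (Δs/2)·[r(s_0) + 2r(s_1) + 2r(s_2) + 2r(s_3) + r(s_4)].
Sum ≈ -0.2401.

-0.2401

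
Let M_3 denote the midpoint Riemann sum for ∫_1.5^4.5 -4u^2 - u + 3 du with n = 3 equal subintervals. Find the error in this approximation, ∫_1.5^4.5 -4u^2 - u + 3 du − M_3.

Exact integral: ∫_1.5^4.5 f(u) du = -117.
M_3 = -116.
Error = -117 − (-116) = -1.

-1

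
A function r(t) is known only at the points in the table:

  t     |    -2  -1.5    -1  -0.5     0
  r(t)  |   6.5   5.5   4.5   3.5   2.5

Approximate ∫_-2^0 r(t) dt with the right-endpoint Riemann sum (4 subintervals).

Δt = 0.5.
Sum = 0.5·[5.5 + 4.5 + 3.5 + 2.5] = 8.

8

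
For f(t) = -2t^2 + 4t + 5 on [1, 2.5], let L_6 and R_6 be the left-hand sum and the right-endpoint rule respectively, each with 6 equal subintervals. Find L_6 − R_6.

1.125

L_6 = 8.78125.
R_6 = 7.65625.
L_6 − R_6 = 1.125.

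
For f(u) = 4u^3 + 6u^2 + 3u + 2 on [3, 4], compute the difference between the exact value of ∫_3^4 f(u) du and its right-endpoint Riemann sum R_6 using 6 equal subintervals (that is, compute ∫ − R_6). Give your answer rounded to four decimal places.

Exact integral: ∫_3^4 f(u) du = 261.5.
R_6 ≈ 277.805556.
Error ≈ 261.5 − 277.805556 ≈ -16.3056.

-16.3056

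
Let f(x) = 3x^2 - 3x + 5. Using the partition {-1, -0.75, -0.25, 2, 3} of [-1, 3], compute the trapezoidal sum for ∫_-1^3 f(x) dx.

Subinterval widths: 0.25, 0.5, 2.25, 1.
f(-1) = 11, f(-0.75) = 8.9375, f(-0.25) = 5.9375, f(2) = 11, f(3) = 23.
On each subinterval the trapezoid contributes (Δx_i/2)·[f(x_{i-1}) + f(x_i)].
Sum = 42.265625.

42.265625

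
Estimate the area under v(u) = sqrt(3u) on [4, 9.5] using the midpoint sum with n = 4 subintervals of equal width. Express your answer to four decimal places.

24.5850

Δu = (9.5 − 4)/4 = 1.375.
Midpoints: 4.6875, 6.0625, 7.4375, 8.8125.
v(4.6875) ≈ 3.7500, v(6.0625) ≈ 4.2647, v(7.4375) ≈ 4.7236, v(8.8125) ≈ 5.1417.
Sum = Δu · [v(4.6875) + v(6.0625) + v(7.4375) + v(8.8125)].
Sum ≈ 24.5850.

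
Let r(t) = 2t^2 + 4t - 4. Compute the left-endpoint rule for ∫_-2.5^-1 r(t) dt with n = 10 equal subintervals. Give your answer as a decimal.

Δt = (-1 − (-2.5))/10 = 0.15.
Left endpoints: -2.5, -2.35, -2.2, -2.05, -1.9, -1.75, -1.6, -1.45, -1.3, -1.15.
r(-2.5) = -1.5, r(-2.35) = -2.355, r(-2.2) = -3.12, r(-2.05) = -3.795, r(-1.9) = -4.38, r(-1.75) = -4.875, r(-1.6) = -5.28, r(-1.45) = -5.595, r(-1.3) = -5.82, r(-1.15) = -5.955.
Sum = Δt · [r(-2.5) + r(-2.35) + r(-2.2) + ...].
Sum = -6.40125.

-6.40125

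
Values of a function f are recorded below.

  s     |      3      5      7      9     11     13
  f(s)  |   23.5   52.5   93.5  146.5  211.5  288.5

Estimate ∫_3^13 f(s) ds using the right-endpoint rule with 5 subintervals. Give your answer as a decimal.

1585

Δs = 2.
Sum = 2·[52.5 + 93.5 + 146.5 + 211.5 + 288.5] = 1585.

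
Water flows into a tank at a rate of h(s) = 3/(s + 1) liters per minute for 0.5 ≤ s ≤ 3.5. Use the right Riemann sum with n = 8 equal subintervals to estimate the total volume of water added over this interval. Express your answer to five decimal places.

3.05963

Δs = (3.5 − 0.5)/8 = 0.375.
Right endpoints: 0.875, 1.25, 1.625, 2, 2.375, 2.75, 3.125, 3.5.
h(0.875) = 1.6, h(1.25) = 4/3, h(1.625) = 8/7, h(2) = 1, h(2.375) = 8/9, h(2.75) = 0.8, h(3.125) = 8/11, h(3.5) = 2/3.
Sum = Δs · [h(0.875) + h(1.25) + h(1.625) + ...].
Sum ≈ 3.05963.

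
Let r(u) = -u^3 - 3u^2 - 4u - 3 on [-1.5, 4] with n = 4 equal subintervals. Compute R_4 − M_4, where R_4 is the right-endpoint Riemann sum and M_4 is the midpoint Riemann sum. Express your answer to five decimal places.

R_4 ≈ -275.6123047.
M_4 ≈ -168.2602539.
R_4 − M_4 ≈ -107.35205.

-107.35205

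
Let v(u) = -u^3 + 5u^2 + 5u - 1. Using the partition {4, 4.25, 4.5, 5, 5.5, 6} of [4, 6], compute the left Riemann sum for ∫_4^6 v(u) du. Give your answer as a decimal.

50.69921875

Subinterval widths: 0.25, 0.25, 0.5, 0.5, 0.5.
Left endpoints: 4, 4.25, 4.5, 5, 5.5.
v(4) = 35, v(4.25) = 33.796875, v(4.5) = 31.625, v(5) = 24, v(5.5) = 11.375.
Sum = Σ Δu_i · v(u_i).
Sum = 50.69921875.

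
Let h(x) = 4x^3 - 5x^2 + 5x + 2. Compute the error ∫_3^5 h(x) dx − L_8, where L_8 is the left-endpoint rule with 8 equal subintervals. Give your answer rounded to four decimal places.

Exact integral: ∫_3^5 h(x) dx ≈ 424.666667.
L_8 = 385.3125.
Error ≈ 424.666667 − 385.3125 ≈ 39.3542.

39.3542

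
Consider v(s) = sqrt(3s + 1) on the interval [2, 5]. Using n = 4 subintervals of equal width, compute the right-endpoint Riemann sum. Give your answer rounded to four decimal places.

Δs = (5 − 2)/4 = 0.75.
Right endpoints: 2.75, 3.5, 4.25, 5.
v(2.75) ≈ 3.0414, v(3.5) ≈ 3.3912, v(4.25) ≈ 3.7081, v(5) ≈ 4.0000.
Sum = Δs · [v(2.75) + v(3.5) + v(4.25) + v(5)].
Sum ≈ 10.6055.

10.6055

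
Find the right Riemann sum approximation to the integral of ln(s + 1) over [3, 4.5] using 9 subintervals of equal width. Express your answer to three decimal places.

Δs = (4.5 − 3)/9 = 1/6.
Right endpoints: 19/6, 10/3, 3.5, 11/3, 23/6, 4, 25/6, 13/3, 4.5.
f(19/6) ≈ 1.427, f(10/3) ≈ 1.466, f(3.5) ≈ 1.504, f(11/3) ≈ 1.540, f(23/6) ≈ 1.576, f(4) ≈ 1.609, f(25/6) ≈ 1.642, f(13/3) ≈ 1.674, f(4.5) ≈ 1.705.
Sum = Δs · [f(19/6) + f(10/3) + f(3.5) + ...].
Sum ≈ 2.357.

2.357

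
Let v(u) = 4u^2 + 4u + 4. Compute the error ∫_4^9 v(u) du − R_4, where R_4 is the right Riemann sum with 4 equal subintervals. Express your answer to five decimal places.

-180.20833

Exact integral: ∫_4^9 v(u) du ≈ 1036.6666667.
R_4 = 1216.875.
Error ≈ 1036.6666667 − 1216.875 ≈ -180.20833.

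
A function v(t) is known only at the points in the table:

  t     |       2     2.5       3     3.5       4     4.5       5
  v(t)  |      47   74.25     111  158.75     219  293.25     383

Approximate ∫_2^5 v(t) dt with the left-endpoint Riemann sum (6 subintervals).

451.625

Δt = 0.5.
Sum = 0.5·[47 + 74.25 + 111 + 158.75 + 219 + 293.25] = 451.625.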